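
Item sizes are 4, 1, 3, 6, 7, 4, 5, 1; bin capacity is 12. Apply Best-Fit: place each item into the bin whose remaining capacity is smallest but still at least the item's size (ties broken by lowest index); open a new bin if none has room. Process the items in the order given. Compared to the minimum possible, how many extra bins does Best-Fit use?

Best-Fit: [4,1,3,4] [6,1] [7,5] → 3 bins.
Total size 31; any packing needs at least ⌈31/12⌉ = 3 bins.
So 3 is already optimal.

0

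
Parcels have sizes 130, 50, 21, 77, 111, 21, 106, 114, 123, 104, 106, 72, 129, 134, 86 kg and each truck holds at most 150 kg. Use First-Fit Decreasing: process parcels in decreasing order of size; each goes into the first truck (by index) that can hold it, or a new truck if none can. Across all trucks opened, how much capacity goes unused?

266

Sorted descending: 134, 130, 129, 123, 114, 111, 106, 106, 104, 86, 77, 72, 50, 21, 21.
134 kg → truck 1 (remaining 16 kg)
130 kg → truck 2 (remaining 20 kg)
129 kg → truck 3 (remaining 21 kg)
123 kg → truck 4 (remaining 27 kg)
114 kg → truck 5 (remaining 36 kg)
111 kg → truck 6 (remaining 39 kg)
106 kg → truck 7 (remaining 44 kg)
106 kg → truck 8 (remaining 44 kg)
104 kg → truck 9 (remaining 46 kg)
86 kg → truck 10 (remaining 64 kg)
77 kg → truck 11 (remaining 73 kg)
72 kg → truck 11 (remaining 1 kg)
50 kg → truck 10 (remaining 14 kg)
21 kg → truck 3 (remaining 0 kg)
21 kg → truck 4 (remaining 6 kg)
11 trucks × 150 kg = 1650 kg; used 1384 kg; unused 266 kg.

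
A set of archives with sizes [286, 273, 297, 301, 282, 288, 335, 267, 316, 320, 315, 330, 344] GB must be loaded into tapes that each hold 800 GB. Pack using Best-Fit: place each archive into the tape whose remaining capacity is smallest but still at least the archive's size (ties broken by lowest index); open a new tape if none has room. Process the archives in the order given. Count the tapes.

tape 1: place 286 GB, 514 GB left
tape 1: place 273 GB, 241 GB left
tape 2: place 297 GB, 503 GB left
tape 2: place 301 GB, 202 GB left
tape 3: place 282 GB, 518 GB left
tape 3: place 288 GB, 230 GB left
tape 4: place 335 GB, 465 GB left
tape 4: place 267 GB, 198 GB left
tape 5: place 316 GB, 484 GB left
tape 5: place 320 GB, 164 GB left
tape 6: place 315 GB, 485 GB left
tape 6: place 330 GB, 155 GB left
tape 7: place 344 GB, 456 GB left

7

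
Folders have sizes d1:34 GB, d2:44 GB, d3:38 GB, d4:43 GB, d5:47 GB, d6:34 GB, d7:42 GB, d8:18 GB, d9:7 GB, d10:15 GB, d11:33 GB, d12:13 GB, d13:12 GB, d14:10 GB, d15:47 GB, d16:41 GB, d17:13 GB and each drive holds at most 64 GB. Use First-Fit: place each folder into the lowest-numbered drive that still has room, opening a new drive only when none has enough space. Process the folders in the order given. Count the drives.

10

Put d1 (34 GB) in drive 1; 30 GB remain.
Put d2 (44 GB) in drive 2; 20 GB remain.
Put d3 (38 GB) in drive 3; 26 GB remain.
Put d4 (43 GB) in drive 4; 21 GB remain.
Put d5 (47 GB) in drive 5; 17 GB remain.
Put d6 (34 GB) in drive 6; 30 GB remain.
Put d7 (42 GB) in drive 7; 22 GB remain.
Put d8 (18 GB) in drive 1; 12 GB remain.
Put d9 (7 GB) in drive 1; 5 GB remain.
Put d10 (15 GB) in drive 2; 5 GB remain.
Put d11 (33 GB) in drive 8; 31 GB remain.
Put d12 (13 GB) in drive 3; 13 GB remain.
Put d13 (12 GB) in drive 3; 1 GB remain.
Put d14 (10 GB) in drive 4; 11 GB remain.
Put d15 (47 GB) in drive 9; 17 GB remain.
Put d16 (41 GB) in drive 10; 23 GB remain.
Put d17 (13 GB) in drive 5; 4 GB remain.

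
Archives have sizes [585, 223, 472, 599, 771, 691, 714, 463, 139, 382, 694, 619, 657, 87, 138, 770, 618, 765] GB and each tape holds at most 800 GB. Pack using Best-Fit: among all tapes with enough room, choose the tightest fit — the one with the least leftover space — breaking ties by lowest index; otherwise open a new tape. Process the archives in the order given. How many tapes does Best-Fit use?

14

Put 585 GB in tape 1; 215 GB remain.
Put 223 GB in tape 2; 577 GB remain.
Put 472 GB in tape 2; 105 GB remain.
Put 599 GB in tape 3; 201 GB remain.
Put 771 GB in tape 4; 29 GB remain.
Put 691 GB in tape 5; 109 GB remain.
Put 714 GB in tape 6; 86 GB remain.
Put 463 GB in tape 7; 337 GB remain.
Put 139 GB in tape 3; 62 GB remain.
Put 382 GB in tape 8; 418 GB remain.
Put 694 GB in tape 9; 106 GB remain.
Put 619 GB in tape 10; 181 GB remain.
Put 657 GB in tape 11; 143 GB remain.
Put 87 GB in tape 2; 18 GB remain.
Put 138 GB in tape 11; 5 GB remain.
Put 770 GB in tape 12; 30 GB remain.
Put 618 GB in tape 13; 182 GB remain.
Put 765 GB in tape 14; 35 GB remain.
Final tapes: [585] [223,472,87] [599,139] [771] [691] [714] [463] [382] [694] [619] [657,138] [770] [618] [765].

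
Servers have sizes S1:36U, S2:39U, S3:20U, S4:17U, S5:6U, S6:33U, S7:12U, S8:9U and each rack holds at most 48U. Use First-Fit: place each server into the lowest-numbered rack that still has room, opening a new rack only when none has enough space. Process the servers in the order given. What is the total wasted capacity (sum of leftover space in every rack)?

20

S1 (36U) → rack 1 (remaining 12U)
S2 (39U) → rack 2 (remaining 9U)
S3 (20U) → rack 3 (remaining 28U)
S4 (17U) → rack 3 (remaining 11U)
S5 (6U) → rack 1 (remaining 6U)
S6 (33U) → rack 4 (remaining 15U)
S7 (12U) → rack 4 (remaining 3U)
S8 (9U) → rack 2 (remaining 0U)
4 racks × 48U = 192U; used 172U; unused 20U.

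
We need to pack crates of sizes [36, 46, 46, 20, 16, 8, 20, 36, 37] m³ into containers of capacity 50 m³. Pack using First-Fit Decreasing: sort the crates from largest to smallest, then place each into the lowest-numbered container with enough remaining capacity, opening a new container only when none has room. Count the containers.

7

Sorted descending: 46, 46, 37, 36, 36, 20, 20, 16, 8.
container 1: place 46 m³, 4 m³ left
container 2: place 46 m³, 4 m³ left
container 3: place 37 m³, 13 m³ left
container 4: place 36 m³, 14 m³ left
container 5: place 36 m³, 14 m³ left
container 6: place 20 m³, 30 m³ left
container 6: place 20 m³, 10 m³ left
container 7: place 16 m³, 34 m³ left
container 3: place 8 m³, 5 m³ left
Final containers: [46] [46] [37,8] [36] [36] [20,20] [16].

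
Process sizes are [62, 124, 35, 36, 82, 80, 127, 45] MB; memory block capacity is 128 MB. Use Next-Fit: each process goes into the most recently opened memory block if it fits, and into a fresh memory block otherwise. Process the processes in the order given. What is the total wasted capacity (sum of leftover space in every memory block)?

305

Put 62 MB in memory block 1; 66 MB remain.
Put 124 MB in memory block 2; 4 MB remain.
Put 35 MB in memory block 3; 93 MB remain.
Put 36 MB in memory block 3; 57 MB remain.
Put 82 MB in memory block 4; 46 MB remain.
Put 80 MB in memory block 5; 48 MB remain.
Put 127 MB in memory block 6; 1 MB remain.
Put 45 MB in memory block 7; 83 MB remain.
7 memory blocks × 128 MB = 896 MB; used 591 MB; unused 305 MB.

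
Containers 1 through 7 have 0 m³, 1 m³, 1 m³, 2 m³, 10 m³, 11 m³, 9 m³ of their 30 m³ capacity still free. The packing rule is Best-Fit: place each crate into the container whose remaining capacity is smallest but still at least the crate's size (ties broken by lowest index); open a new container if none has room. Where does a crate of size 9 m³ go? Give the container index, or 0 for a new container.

Containers with room: container 5 (10 m³), container 6 (11 m³), container 7 (9 m³).
Tightest fit is container 7 with 9 m³ free.

7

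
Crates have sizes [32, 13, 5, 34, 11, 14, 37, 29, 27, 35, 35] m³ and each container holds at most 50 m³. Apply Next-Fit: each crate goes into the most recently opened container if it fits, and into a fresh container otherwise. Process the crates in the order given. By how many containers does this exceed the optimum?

1

Next-Fit: [32,13,5] [34,11] [14] [37] [29] [27] [35] [35] → 8 containers.
7 crates exceed 25 m³ (half the capacity), and no two of those can share a container, so at least 7 containers are needed.
An optimal packing achieves that bound: [37,13] [35,14] [35,11] [34,5] [32] [29] [27] → 7 containers.
Excess: 8 − 7 = 1.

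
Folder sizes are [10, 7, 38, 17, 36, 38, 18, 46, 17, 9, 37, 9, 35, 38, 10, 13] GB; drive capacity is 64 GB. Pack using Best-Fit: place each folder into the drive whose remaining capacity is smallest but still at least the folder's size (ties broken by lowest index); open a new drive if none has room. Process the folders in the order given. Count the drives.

7 drives

Put 10 GB in drive 1; 54 GB remain.
Put 7 GB in drive 1; 47 GB remain.
Put 38 GB in drive 1; 9 GB remain.
Put 17 GB in drive 2; 47 GB remain.
Put 36 GB in drive 2; 11 GB remain.
Put 38 GB in drive 3; 26 GB remain.
Put 18 GB in drive 3; 8 GB remain.
Put 46 GB in drive 4; 18 GB remain.
Put 17 GB in drive 4; 1 GB remain.
Put 9 GB in drive 1; 0 GB remain.
Put 37 GB in drive 5; 27 GB remain.
Put 9 GB in drive 2; 2 GB remain.
Put 35 GB in drive 6; 29 GB remain.
Put 38 GB in drive 7; 26 GB remain.
Put 10 GB in drive 7; 16 GB remain.
Put 13 GB in drive 7; 3 GB remain.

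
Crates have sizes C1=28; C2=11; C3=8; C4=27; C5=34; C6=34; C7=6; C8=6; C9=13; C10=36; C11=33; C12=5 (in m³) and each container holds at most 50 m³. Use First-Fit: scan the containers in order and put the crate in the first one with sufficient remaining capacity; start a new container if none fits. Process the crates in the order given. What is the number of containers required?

6 containers

container 1: place C1 (28 m³), 22 m³ left
container 1: place C2 (11 m³), 11 m³ left
container 1: place C3 (8 m³), 3 m³ left
container 2: place C4 (27 m³), 23 m³ left
container 3: place C5 (34 m³), 16 m³ left
container 4: place C6 (34 m³), 16 m³ left
container 2: place C7 (6 m³), 17 m³ left
container 2: place C8 (6 m³), 11 m³ left
container 3: place C9 (13 m³), 3 m³ left
container 5: place C10 (36 m³), 14 m³ left
container 6: place C11 (33 m³), 17 m³ left
container 2: place C12 (5 m³), 6 m³ left
Final containers: [28,11,8] [27,6,6,5] [34,13] [34] [36] [33].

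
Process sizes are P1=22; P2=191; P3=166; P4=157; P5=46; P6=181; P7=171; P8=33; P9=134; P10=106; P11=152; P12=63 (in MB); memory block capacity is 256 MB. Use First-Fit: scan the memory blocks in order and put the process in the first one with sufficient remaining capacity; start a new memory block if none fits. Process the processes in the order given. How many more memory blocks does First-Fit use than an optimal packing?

0

First-Fit: [22,191,33] [166,46] [157,63] [181] [171] [134,106] [152] → 7 memory blocks.
7 processes exceed 128 MB (half the capacity), and no two of those can share a memory block, so at least 7 memory blocks are needed.
So 7 is already optimal.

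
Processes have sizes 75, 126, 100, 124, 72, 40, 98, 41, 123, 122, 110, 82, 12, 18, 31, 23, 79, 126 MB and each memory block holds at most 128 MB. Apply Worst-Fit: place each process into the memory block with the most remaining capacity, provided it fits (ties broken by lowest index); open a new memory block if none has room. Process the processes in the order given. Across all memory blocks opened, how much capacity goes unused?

262

75 MB → memory block 1 (remaining 53 MB)
126 MB → memory block 2 (remaining 2 MB)
100 MB → memory block 3 (remaining 28 MB)
124 MB → memory block 4 (remaining 4 MB)
72 MB → memory block 5 (remaining 56 MB)
40 MB → memory block 5 (remaining 16 MB)
98 MB → memory block 6 (remaining 30 MB)
41 MB → memory block 1 (remaining 12 MB)
123 MB → memory block 7 (remaining 5 MB)
122 MB → memory block 8 (remaining 6 MB)
110 MB → memory block 9 (remaining 18 MB)
82 MB → memory block 10 (remaining 46 MB)
12 MB → memory block 10 (remaining 34 MB)
18 MB → memory block 10 (remaining 16 MB)
31 MB → memory block 11 (remaining 97 MB)
23 MB → memory block 11 (remaining 74 MB)
79 MB → memory block 12 (remaining 49 MB)
126 MB → memory block 13 (remaining 2 MB)
13 memory blocks × 128 MB = 1664 MB; used 1402 MB; unused 262 MB.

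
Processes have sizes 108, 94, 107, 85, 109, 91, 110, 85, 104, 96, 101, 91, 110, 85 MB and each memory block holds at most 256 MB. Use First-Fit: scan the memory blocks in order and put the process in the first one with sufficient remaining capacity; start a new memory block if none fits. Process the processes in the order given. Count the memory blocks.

7 memory blocks

memory block 1: place 108 MB, 148 MB left
memory block 1: place 94 MB, 54 MB left
memory block 2: place 107 MB, 149 MB left
memory block 2: place 85 MB, 64 MB left
memory block 3: place 109 MB, 147 MB left
memory block 3: place 91 MB, 56 MB left
memory block 4: place 110 MB, 146 MB left
memory block 4: place 85 MB, 61 MB left
memory block 5: place 104 MB, 152 MB left
memory block 5: place 96 MB, 56 MB left
memory block 6: place 101 MB, 155 MB left
memory block 6: place 91 MB, 64 MB left
memory block 7: place 110 MB, 146 MB left
memory block 7: place 85 MB, 61 MB left
Final memory blocks: [108,94] [107,85] [109,91] [110,85] [104,96] [101,91] [110,85].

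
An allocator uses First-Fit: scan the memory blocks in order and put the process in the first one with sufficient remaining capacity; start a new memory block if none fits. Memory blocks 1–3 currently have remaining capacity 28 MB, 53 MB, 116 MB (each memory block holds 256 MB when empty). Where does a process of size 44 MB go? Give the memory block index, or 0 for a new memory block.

2

Memory blocks with room: memory block 2 (53 MB), memory block 3 (116 MB).
The first with room is memory block 2.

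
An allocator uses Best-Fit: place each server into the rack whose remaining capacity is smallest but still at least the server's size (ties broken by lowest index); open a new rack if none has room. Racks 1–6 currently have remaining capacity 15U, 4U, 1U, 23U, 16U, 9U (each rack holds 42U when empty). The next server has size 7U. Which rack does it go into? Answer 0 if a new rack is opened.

6

Racks with room: rack 1 (15U), rack 4 (23U), rack 5 (16U), rack 6 (9U).
Tightest fit is rack 6 with 9U free.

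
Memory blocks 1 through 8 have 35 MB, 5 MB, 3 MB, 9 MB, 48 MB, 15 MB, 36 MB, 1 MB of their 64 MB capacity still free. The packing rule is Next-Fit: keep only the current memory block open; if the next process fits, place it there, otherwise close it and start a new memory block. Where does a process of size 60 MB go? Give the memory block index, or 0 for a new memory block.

Next-Fit only looks at memory block 8, which has 1 MB free.
60 MB does not fit, so a new memory block is opened.

0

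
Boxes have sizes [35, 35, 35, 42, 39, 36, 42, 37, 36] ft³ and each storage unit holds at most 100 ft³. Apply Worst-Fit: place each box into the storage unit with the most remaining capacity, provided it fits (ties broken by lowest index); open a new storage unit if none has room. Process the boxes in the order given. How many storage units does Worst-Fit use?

5

Put 35 ft³ in storage unit 1; 65 ft³ remain.
Put 35 ft³ in storage unit 1; 30 ft³ remain.
Put 35 ft³ in storage unit 2; 65 ft³ remain.
Put 42 ft³ in storage unit 2; 23 ft³ remain.
Put 39 ft³ in storage unit 3; 61 ft³ remain.
Put 36 ft³ in storage unit 3; 25 ft³ remain.
Put 42 ft³ in storage unit 4; 58 ft³ remain.
Put 37 ft³ in storage unit 4; 21 ft³ remain.
Put 36 ft³ in storage unit 5; 64 ft³ remain.
Final storage units: [35,35] [35,42] [39,36] [42,37] [36].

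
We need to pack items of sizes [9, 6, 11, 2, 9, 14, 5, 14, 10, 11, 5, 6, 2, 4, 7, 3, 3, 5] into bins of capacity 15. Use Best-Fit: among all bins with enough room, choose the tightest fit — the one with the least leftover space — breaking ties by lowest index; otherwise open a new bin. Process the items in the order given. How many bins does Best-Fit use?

9 bins

Put 9 in bin 1; 6 remain.
Put 6 in bin 1; 0 remain.
Put 11 in bin 2; 4 remain.
Put 2 in bin 2; 2 remain.
Put 9 in bin 3; 6 remain.
Put 14 in bin 4; 1 remain.
Put 5 in bin 3; 1 remain.
Put 14 in bin 5; 1 remain.
Put 10 in bin 6; 5 remain.
Put 11 in bin 7; 4 remain.
Put 5 in bin 6; 0 remain.
Put 6 in bin 8; 9 remain.
Put 2 in bin 2; 0 remain.
Put 4 in bin 7; 0 remain.
Put 7 in bin 8; 2 remain.
Put 3 in bin 9; 12 remain.
Put 3 in bin 9; 9 remain.
Put 5 in bin 9; 4 remain.
Final bins: [9,6] [11,2,2] [9,5] [14] [14] [10,5] [11,4] [6,7] [3,3,5].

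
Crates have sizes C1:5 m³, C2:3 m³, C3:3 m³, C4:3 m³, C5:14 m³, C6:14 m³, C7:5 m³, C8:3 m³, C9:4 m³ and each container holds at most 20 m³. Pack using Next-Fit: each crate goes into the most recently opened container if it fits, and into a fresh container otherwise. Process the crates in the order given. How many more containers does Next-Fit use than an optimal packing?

Next-Fit: [5,3,3,3] [14] [14,5] [3,4] → 4 containers.
Total size 54 m³; any packing needs at least ⌈54/20⌉ = 3 containers.
An optimal packing achieves that bound: [14,5] [14,5] [4,3,3,3,3] → 3 containers.
Excess: 4 − 3 = 1.

1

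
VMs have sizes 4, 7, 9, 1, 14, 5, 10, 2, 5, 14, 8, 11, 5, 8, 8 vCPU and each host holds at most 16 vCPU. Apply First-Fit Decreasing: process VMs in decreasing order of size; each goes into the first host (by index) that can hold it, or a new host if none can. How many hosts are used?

Sorted descending: 14, 14, 11, 10, 9, 8, 8, 8, 7, 5, 5, 5, 4, 2, 1.
14 vCPU → host 1 (remaining 2 vCPU)
14 vCPU → host 2 (remaining 2 vCPU)
11 vCPU → host 3 (remaining 5 vCPU)
10 vCPU → host 4 (remaining 6 vCPU)
9 vCPU → host 5 (remaining 7 vCPU)
8 vCPU → host 6 (remaining 8 vCPU)
8 vCPU → host 6 (remaining 0 vCPU)
8 vCPU → host 7 (remaining 8 vCPU)
7 vCPU → host 5 (remaining 0 vCPU)
5 vCPU → host 3 (remaining 0 vCPU)
5 vCPU → host 4 (remaining 1 vCPU)
5 vCPU → host 7 (remaining 3 vCPU)
4 vCPU → host 8 (remaining 12 vCPU)
2 vCPU → host 1 (remaining 0 vCPU)
1 vCPU → host 2 (remaining 1 vCPU)

8 hosts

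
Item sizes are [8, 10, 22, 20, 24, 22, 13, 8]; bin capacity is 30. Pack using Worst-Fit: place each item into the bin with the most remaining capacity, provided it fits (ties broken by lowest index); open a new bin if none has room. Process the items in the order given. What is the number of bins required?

bin 1: place 8, 22 left
bin 1: place 10, 12 left
bin 2: place 22, 8 left
bin 3: place 20, 10 left
bin 4: place 24, 6 left
bin 5: place 22, 8 left
bin 6: place 13, 17 left
bin 6: place 8, 9 left
Final bins: [8,10] [22] [20] [24] [22] [13,8].

6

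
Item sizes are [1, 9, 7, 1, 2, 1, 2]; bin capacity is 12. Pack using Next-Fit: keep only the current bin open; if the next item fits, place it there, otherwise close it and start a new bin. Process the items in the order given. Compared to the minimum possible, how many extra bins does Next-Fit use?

1

Next-Fit: [1,9] [7,1,2,1] [2] → 3 bins.
Total size 23; any packing needs at least ⌈23/12⌉ = 2 bins.
An optimal packing achieves that bound: [9,2,1] [7,2,1,1] → 2 bins.
Excess: 3 − 2 = 1.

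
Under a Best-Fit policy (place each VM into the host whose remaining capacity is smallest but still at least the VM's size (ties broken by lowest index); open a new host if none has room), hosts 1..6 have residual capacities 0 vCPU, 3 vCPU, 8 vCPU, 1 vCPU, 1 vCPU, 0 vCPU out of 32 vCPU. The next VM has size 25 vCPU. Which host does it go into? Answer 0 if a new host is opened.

No host has ≥ 25 vCPU free, so a new host is opened.

0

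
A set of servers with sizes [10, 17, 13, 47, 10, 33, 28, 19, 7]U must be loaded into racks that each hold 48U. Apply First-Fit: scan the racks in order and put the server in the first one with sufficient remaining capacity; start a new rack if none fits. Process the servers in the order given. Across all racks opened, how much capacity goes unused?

Put 10U in rack 1; 38U remain.
Put 17U in rack 1; 21U remain.
Put 13U in rack 1; 8U remain.
Put 47U in rack 2; 1U remain.
Put 10U in rack 3; 38U remain.
Put 33U in rack 3; 5U remain.
Put 28U in rack 4; 20U remain.
Put 19U in rack 4; 1U remain.
Put 7U in rack 1; 1U remain.
4 racks × 48U = 192U; used 184U; unused 8U.

8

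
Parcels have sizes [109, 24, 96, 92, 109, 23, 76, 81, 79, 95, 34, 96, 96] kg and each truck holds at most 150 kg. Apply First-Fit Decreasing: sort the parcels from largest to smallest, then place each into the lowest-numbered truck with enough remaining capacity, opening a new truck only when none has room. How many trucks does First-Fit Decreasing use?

10 trucks

Sorted descending: 109, 109, 96, 96, 96, 95, 92, 81, 79, 76, 34, 24, 23.
truck 1: place 109 kg, 41 kg left
truck 2: place 109 kg, 41 kg left
truck 3: place 96 kg, 54 kg left
truck 4: place 96 kg, 54 kg left
truck 5: place 96 kg, 54 kg left
truck 6: place 95 kg, 55 kg left
truck 7: place 92 kg, 58 kg left
truck 8: place 81 kg, 69 kg left
truck 9: place 79 kg, 71 kg left
truck 10: place 76 kg, 74 kg left
truck 1: place 34 kg, 7 kg left
truck 2: place 24 kg, 17 kg left
truck 3: place 23 kg, 31 kg left
Final trucks: [109,34] [109,24] [96,23] [96] [96] [95] [92] [81] [79] [76].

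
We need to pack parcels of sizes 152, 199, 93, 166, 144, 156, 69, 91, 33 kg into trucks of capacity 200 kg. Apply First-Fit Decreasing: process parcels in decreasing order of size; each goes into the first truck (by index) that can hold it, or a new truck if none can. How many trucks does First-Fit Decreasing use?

7 trucks

Sorted descending: 199, 166, 156, 152, 144, 93, 91, 69, 33.
199 kg → truck 1 (remaining 1 kg)
166 kg → truck 2 (remaining 34 kg)
156 kg → truck 3 (remaining 44 kg)
152 kg → truck 4 (remaining 48 kg)
144 kg → truck 5 (remaining 56 kg)
93 kg → truck 6 (remaining 107 kg)
91 kg → truck 6 (remaining 16 kg)
69 kg → truck 7 (remaining 131 kg)
33 kg → truck 2 (remaining 1 kg)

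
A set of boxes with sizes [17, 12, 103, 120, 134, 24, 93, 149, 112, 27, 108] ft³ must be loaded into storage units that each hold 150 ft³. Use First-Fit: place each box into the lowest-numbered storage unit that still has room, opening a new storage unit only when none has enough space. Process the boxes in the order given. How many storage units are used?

storage unit 1: place 17 ft³, 133 ft³ left
storage unit 1: place 12 ft³, 121 ft³ left
storage unit 1: place 103 ft³, 18 ft³ left
storage unit 2: place 120 ft³, 30 ft³ left
storage unit 3: place 134 ft³, 16 ft³ left
storage unit 2: place 24 ft³, 6 ft³ left
storage unit 4: place 93 ft³, 57 ft³ left
storage unit 5: place 149 ft³, 1 ft³ left
storage unit 6: place 112 ft³, 38 ft³ left
storage unit 4: place 27 ft³, 30 ft³ left
storage unit 7: place 108 ft³, 42 ft³ left
Final storage units: [17,12,103] [120,24] [134] [93,27] [149] [112] [108].

7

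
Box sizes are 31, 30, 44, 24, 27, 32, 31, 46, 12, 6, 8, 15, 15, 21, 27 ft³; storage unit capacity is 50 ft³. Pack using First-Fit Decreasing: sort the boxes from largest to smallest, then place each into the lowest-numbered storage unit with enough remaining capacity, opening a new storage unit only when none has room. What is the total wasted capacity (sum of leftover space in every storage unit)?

81

Sorted descending: 46, 44, 32, 31, 31, 30, 27, 27, 24, 21, 15, 15, 12, 8, 6.
46 ft³ → storage unit 1 (remaining 4 ft³)
44 ft³ → storage unit 2 (remaining 6 ft³)
32 ft³ → storage unit 3 (remaining 18 ft³)
31 ft³ → storage unit 4 (remaining 19 ft³)
31 ft³ → storage unit 5 (remaining 19 ft³)
30 ft³ → storage unit 6 (remaining 20 ft³)
27 ft³ → storage unit 7 (remaining 23 ft³)
27 ft³ → storage unit 8 (remaining 23 ft³)
24 ft³ → storage unit 9 (remaining 26 ft³)
21 ft³ → storage unit 7 (remaining 2 ft³)
15 ft³ → storage unit 3 (remaining 3 ft³)
15 ft³ → storage unit 4 (remaining 4 ft³)
12 ft³ → storage unit 5 (remaining 7 ft³)
8 ft³ → storage unit 6 (remaining 12 ft³)
6 ft³ → storage unit 2 (remaining 0 ft³)
9 storage units × 50 ft³ = 450 ft³; used 369 ft³; unused 81 ft³.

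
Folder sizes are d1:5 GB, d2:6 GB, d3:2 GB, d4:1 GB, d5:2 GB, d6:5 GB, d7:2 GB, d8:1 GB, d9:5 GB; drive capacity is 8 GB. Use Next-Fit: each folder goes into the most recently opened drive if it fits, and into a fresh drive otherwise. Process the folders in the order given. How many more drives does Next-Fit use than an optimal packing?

0

Next-Fit: [5] [6,2] [1,2,5] [2,1,5] → 4 drives.
Total size 29 GB; any packing needs at least ⌈29/8⌉ = 4 drives.
So 4 is already optimal.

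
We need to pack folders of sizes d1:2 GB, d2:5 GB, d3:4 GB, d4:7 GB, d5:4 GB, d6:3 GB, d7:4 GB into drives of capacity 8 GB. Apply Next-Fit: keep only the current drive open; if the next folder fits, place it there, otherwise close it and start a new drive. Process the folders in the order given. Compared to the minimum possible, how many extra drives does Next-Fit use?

1

Next-Fit: [2,5] [4] [7] [4,3] [4] → 5 drives.
Total size 29 GB; any packing needs at least ⌈29/8⌉ = 4 drives.
An optimal packing achieves that bound: [7] [5,3] [4,4] [4,2] → 4 drives.
Excess: 5 − 4 = 1.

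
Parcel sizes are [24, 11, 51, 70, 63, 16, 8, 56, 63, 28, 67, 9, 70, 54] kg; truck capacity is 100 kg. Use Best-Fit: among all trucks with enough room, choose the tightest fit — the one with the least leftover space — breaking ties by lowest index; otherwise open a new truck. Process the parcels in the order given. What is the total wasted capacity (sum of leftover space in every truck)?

truck 1: place 24 kg, 76 kg left
truck 1: place 11 kg, 65 kg left
truck 1: place 51 kg, 14 kg left
truck 2: place 70 kg, 30 kg left
truck 3: place 63 kg, 37 kg left
truck 2: place 16 kg, 14 kg left
truck 1: place 8 kg, 6 kg left
truck 4: place 56 kg, 44 kg left
truck 5: place 63 kg, 37 kg left
truck 3: place 28 kg, 9 kg left
truck 6: place 67 kg, 33 kg left
truck 3: place 9 kg, 0 kg left
truck 7: place 70 kg, 30 kg left
truck 8: place 54 kg, 46 kg left
8 trucks × 100 kg = 800 kg; used 590 kg; unused 210 kg.

210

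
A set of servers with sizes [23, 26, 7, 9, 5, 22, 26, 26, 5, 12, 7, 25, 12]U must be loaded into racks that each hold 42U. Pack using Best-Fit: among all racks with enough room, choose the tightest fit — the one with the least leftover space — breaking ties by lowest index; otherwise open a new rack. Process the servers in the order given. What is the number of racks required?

Put 23U in rack 1; 19U remain.
Put 26U in rack 2; 16U remain.
Put 7U in rack 2; 9U remain.
Put 9U in rack 2; 0U remain.
Put 5U in rack 1; 14U remain.
Put 22U in rack 3; 20U remain.
Put 26U in rack 4; 16U remain.
Put 26U in rack 5; 16U remain.
Put 5U in rack 1; 9U remain.
Put 12U in rack 4; 4U remain.
Put 7U in rack 1; 2U remain.
Put 25U in rack 6; 17U remain.
Put 12U in rack 5; 4U remain.

6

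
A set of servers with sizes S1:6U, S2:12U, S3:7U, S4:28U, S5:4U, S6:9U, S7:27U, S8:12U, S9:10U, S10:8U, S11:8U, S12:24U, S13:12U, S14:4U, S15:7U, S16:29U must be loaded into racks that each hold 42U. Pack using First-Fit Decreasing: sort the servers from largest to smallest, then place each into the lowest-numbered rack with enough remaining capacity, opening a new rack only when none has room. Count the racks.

Sorted descending: 29, 28, 27, 24, 12, 12, 12, 10, 9, 8, 8, 7, 7, 6, 4, 4.
29U → rack 1 (remaining 13U)
28U → rack 2 (remaining 14U)
27U → rack 3 (remaining 15U)
24U → rack 4 (remaining 18U)
12U → rack 1 (remaining 1U)
12U → rack 2 (remaining 2U)
12U → rack 3 (remaining 3U)
10U → rack 4 (remaining 8U)
9U → rack 5 (remaining 33U)
8U → rack 4 (remaining 0U)
8U → rack 5 (remaining 25U)
7U → rack 5 (remaining 18U)
7U → rack 5 (remaining 11U)
6U → rack 5 (remaining 5U)
4U → rack 5 (remaining 1U)
4U → rack 6 (remaining 38U)
Final racks: [29,12] [28,12] [27,12] [24,10,8] [9,8,7,7,6,4] [4].

6 racks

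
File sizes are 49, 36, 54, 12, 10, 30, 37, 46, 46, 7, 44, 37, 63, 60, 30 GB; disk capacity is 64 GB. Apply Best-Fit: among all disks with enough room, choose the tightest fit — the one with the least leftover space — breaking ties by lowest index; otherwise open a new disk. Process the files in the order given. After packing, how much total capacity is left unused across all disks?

143

disk 1: place 49 GB, 15 GB left
disk 2: place 36 GB, 28 GB left
disk 3: place 54 GB, 10 GB left
disk 1: place 12 GB, 3 GB left
disk 3: place 10 GB, 0 GB left
disk 4: place 30 GB, 34 GB left
disk 5: place 37 GB, 27 GB left
disk 6: place 46 GB, 18 GB left
disk 7: place 46 GB, 18 GB left
disk 6: place 7 GB, 11 GB left
disk 8: place 44 GB, 20 GB left
disk 9: place 37 GB, 27 GB left
disk 10: place 63 GB, 1 GB left
disk 11: place 60 GB, 4 GB left
disk 4: place 30 GB, 4 GB left
11 disks × 64 GB = 704 GB; used 561 GB; unused 143 GB.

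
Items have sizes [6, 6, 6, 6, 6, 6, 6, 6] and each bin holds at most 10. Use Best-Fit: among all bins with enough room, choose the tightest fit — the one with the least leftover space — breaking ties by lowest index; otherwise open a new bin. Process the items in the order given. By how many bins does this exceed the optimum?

Best-Fit: [6] [6] [6] [6] [6] [6] [6] [6] → 8 bins.
8 items exceed 5 (half the capacity), and no two of those can share a bin, so at least 8 bins are needed.
So 8 is already optimal.

0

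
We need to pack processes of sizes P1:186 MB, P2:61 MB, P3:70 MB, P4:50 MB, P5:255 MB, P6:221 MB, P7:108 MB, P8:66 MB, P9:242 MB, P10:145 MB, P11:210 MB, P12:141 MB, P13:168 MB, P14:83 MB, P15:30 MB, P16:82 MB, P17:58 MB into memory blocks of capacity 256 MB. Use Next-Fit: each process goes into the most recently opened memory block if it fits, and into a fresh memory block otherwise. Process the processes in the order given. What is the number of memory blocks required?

11

P1 (186 MB) → memory block 1 (remaining 70 MB)
P2 (61 MB) → memory block 1 (remaining 9 MB)
P3 (70 MB) → memory block 2 (remaining 186 MB)
P4 (50 MB) → memory block 2 (remaining 136 MB)
P5 (255 MB) → memory block 3 (remaining 1 MB)
P6 (221 MB) → memory block 4 (remaining 35 MB)
P7 (108 MB) → memory block 5 (remaining 148 MB)
P8 (66 MB) → memory block 5 (remaining 82 MB)
P9 (242 MB) → memory block 6 (remaining 14 MB)
P10 (145 MB) → memory block 7 (remaining 111 MB)
P11 (210 MB) → memory block 8 (remaining 46 MB)
P12 (141 MB) → memory block 9 (remaining 115 MB)
P13 (168 MB) → memory block 10 (remaining 88 MB)
P14 (83 MB) → memory block 10 (remaining 5 MB)
P15 (30 MB) → memory block 11 (remaining 226 MB)
P16 (82 MB) → memory block 11 (remaining 144 MB)
P17 (58 MB) → memory block 11 (remaining 86 MB)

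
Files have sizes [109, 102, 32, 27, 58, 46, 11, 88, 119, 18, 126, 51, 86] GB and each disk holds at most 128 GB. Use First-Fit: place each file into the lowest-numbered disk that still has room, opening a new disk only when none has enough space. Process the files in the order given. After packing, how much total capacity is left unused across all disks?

151

Put 109 GB in disk 1; 19 GB remain.
Put 102 GB in disk 2; 26 GB remain.
Put 32 GB in disk 3; 96 GB remain.
Put 27 GB in disk 3; 69 GB remain.
Put 58 GB in disk 3; 11 GB remain.
Put 46 GB in disk 4; 82 GB remain.
Put 11 GB in disk 1; 8 GB remain.
Put 88 GB in disk 5; 40 GB remain.
Put 119 GB in disk 6; 9 GB remain.
Put 18 GB in disk 2; 8 GB remain.
Put 126 GB in disk 7; 2 GB remain.
Put 51 GB in disk 4; 31 GB remain.
Put 86 GB in disk 8; 42 GB remain.
8 disks × 128 GB = 1024 GB; used 873 GB; unused 151 GB.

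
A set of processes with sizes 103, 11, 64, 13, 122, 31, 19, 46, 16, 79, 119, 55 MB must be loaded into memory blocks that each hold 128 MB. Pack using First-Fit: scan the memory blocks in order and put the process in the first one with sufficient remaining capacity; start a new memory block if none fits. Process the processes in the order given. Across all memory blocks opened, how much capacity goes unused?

90

memory block 1: place 103 MB, 25 MB left
memory block 1: place 11 MB, 14 MB left
memory block 2: place 64 MB, 64 MB left
memory block 1: place 13 MB, 1 MB left
memory block 3: place 122 MB, 6 MB left
memory block 2: place 31 MB, 33 MB left
memory block 2: place 19 MB, 14 MB left
memory block 4: place 46 MB, 82 MB left
memory block 4: place 16 MB, 66 MB left
memory block 5: place 79 MB, 49 MB left
memory block 6: place 119 MB, 9 MB left
memory block 4: place 55 MB, 11 MB left
6 memory blocks × 128 MB = 768 MB; used 678 MB; unused 90 MB.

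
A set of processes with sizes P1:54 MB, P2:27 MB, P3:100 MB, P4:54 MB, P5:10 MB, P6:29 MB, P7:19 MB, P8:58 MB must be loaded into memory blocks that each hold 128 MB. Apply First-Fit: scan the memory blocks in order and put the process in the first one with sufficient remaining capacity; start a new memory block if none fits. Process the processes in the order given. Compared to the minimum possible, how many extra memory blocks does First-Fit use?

First-Fit: [54,27,10,29] [100,19] [54,58] → 3 memory blocks.
Total size 351 MB; any packing needs at least ⌈351/128⌉ = 3 memory blocks.
So 3 is already optimal.

0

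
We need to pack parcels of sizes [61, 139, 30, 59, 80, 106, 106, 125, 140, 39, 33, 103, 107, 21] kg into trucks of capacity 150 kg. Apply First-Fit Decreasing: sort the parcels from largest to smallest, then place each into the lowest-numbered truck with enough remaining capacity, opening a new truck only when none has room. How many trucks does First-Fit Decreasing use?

9

Sorted descending: 140, 139, 125, 107, 106, 106, 103, 80, 61, 59, 39, 33, 30, 21.
140 kg → truck 1 (remaining 10 kg)
139 kg → truck 2 (remaining 11 kg)
125 kg → truck 3 (remaining 25 kg)
107 kg → truck 4 (remaining 43 kg)
106 kg → truck 5 (remaining 44 kg)
106 kg → truck 6 (remaining 44 kg)
103 kg → truck 7 (remaining 47 kg)
80 kg → truck 8 (remaining 70 kg)
61 kg → truck 8 (remaining 9 kg)
59 kg → truck 9 (remaining 91 kg)
39 kg → truck 4 (remaining 4 kg)
33 kg → truck 5 (remaining 11 kg)
30 kg → truck 6 (remaining 14 kg)
21 kg → truck 3 (remaining 4 kg)
Final trucks: [140] [139] [125,21] [107,39] [106,33] [106,30] [103] [80,61] [59].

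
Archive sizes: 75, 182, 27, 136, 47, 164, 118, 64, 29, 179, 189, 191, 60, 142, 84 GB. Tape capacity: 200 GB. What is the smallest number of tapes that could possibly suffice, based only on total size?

Total size = 75 + 182 + 27 + 136 + 47 + 164 + 118 + 64 + 29 + 179 + 189 + 191 + 60 + 142 + 84 = 1687 GB.
⌈1687 / 200⌉ = 9.

9 tapes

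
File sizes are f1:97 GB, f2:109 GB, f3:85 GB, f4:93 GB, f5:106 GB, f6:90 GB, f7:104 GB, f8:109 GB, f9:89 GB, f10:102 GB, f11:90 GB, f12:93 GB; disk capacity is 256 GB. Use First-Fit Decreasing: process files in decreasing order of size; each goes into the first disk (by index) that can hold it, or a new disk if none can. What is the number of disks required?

6 disks

Sorted descending: 109, 109, 106, 104, 102, 97, 93, 93, 90, 90, 89, 85.
109 GB → disk 1 (remaining 147 GB)
109 GB → disk 1 (remaining 38 GB)
106 GB → disk 2 (remaining 150 GB)
104 GB → disk 2 (remaining 46 GB)
102 GB → disk 3 (remaining 154 GB)
97 GB → disk 3 (remaining 57 GB)
93 GB → disk 4 (remaining 163 GB)
93 GB → disk 4 (remaining 70 GB)
90 GB → disk 5 (remaining 166 GB)
90 GB → disk 5 (remaining 76 GB)
89 GB → disk 6 (remaining 167 GB)
85 GB → disk 6 (remaining 82 GB)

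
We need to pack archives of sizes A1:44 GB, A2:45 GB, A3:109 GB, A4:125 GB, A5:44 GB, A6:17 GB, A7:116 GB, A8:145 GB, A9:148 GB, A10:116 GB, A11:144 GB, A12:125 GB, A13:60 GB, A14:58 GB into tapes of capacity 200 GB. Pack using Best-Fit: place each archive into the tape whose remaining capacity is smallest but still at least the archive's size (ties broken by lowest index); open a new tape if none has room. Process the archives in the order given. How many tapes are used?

A1 (44 GB) → tape 1 (remaining 156 GB)
A2 (45 GB) → tape 1 (remaining 111 GB)
A3 (109 GB) → tape 1 (remaining 2 GB)
A4 (125 GB) → tape 2 (remaining 75 GB)
A5 (44 GB) → tape 2 (remaining 31 GB)
A6 (17 GB) → tape 2 (remaining 14 GB)
A7 (116 GB) → tape 3 (remaining 84 GB)
A8 (145 GB) → tape 4 (remaining 55 GB)
A9 (148 GB) → tape 5 (remaining 52 GB)
A10 (116 GB) → tape 6 (remaining 84 GB)
A11 (144 GB) → tape 7 (remaining 56 GB)
A12 (125 GB) → tape 8 (remaining 75 GB)
A13 (60 GB) → tape 8 (remaining 15 GB)
A14 (58 GB) → tape 3 (remaining 26 GB)

8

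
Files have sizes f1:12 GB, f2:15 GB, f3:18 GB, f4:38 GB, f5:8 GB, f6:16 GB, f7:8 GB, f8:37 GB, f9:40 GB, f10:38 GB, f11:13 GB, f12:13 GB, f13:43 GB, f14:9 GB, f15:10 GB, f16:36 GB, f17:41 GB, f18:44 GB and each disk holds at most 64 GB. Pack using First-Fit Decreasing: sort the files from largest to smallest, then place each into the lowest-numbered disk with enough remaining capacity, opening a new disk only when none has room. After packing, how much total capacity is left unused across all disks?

73

Sorted descending: 44, 43, 41, 40, 38, 38, 37, 36, 18, 16, 15, 13, 13, 12, 10, 9, 8, 8.
44 GB → disk 1 (remaining 20 GB)
43 GB → disk 2 (remaining 21 GB)
41 GB → disk 3 (remaining 23 GB)
40 GB → disk 4 (remaining 24 GB)
38 GB → disk 5 (remaining 26 GB)
38 GB → disk 6 (remaining 26 GB)
37 GB → disk 7 (remaining 27 GB)
36 GB → disk 8 (remaining 28 GB)
18 GB → disk 1 (remaining 2 GB)
16 GB → disk 2 (remaining 5 GB)
15 GB → disk 3 (remaining 8 GB)
13 GB → disk 4 (remaining 11 GB)
13 GB → disk 5 (remaining 13 GB)
12 GB → disk 5 (remaining 1 GB)
10 GB → disk 4 (remaining 1 GB)
9 GB → disk 6 (remaining 17 GB)
8 GB → disk 3 (remaining 0 GB)
8 GB → disk 6 (remaining 9 GB)
8 disks × 64 GB = 512 GB; used 439 GB; unused 73 GB.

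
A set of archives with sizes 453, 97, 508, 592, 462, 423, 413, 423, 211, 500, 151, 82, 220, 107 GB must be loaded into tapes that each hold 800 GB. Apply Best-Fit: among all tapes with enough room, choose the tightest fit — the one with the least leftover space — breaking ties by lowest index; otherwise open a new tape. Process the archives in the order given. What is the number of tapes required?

8

tape 1: place 453 GB, 347 GB left
tape 1: place 97 GB, 250 GB left
tape 2: place 508 GB, 292 GB left
tape 3: place 592 GB, 208 GB left
tape 4: place 462 GB, 338 GB left
tape 5: place 423 GB, 377 GB left
tape 6: place 413 GB, 387 GB left
tape 7: place 423 GB, 377 GB left
tape 1: place 211 GB, 39 GB left
tape 8: place 500 GB, 300 GB left
tape 3: place 151 GB, 57 GB left
tape 2: place 82 GB, 210 GB left
tape 8: place 220 GB, 80 GB left
tape 2: place 107 GB, 103 GB left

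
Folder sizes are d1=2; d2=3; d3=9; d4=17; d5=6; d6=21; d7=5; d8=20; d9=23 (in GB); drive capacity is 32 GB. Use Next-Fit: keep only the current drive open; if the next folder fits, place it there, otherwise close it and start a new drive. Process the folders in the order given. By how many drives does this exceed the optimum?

Next-Fit: [2,3,9,17] [6,21,5] [20] [23] → 4 drives.
Total size 106 GB; any packing needs at least ⌈106/32⌉ = 4 drives.
So 4 is already optimal.

0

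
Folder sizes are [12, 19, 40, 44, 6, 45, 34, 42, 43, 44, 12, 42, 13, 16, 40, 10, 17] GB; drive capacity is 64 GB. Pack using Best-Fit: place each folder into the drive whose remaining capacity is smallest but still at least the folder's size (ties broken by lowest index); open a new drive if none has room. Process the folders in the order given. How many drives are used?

10

drive 1: place 12 GB, 52 GB left
drive 1: place 19 GB, 33 GB left
drive 2: place 40 GB, 24 GB left
drive 3: place 44 GB, 20 GB left
drive 3: place 6 GB, 14 GB left
drive 4: place 45 GB, 19 GB left
drive 5: place 34 GB, 30 GB left
drive 6: place 42 GB, 22 GB left
drive 7: place 43 GB, 21 GB left
drive 8: place 44 GB, 20 GB left
drive 3: place 12 GB, 2 GB left
drive 9: place 42 GB, 22 GB left
drive 4: place 13 GB, 6 GB left
drive 8: place 16 GB, 4 GB left
drive 10: place 40 GB, 24 GB left
drive 7: place 10 GB, 11 GB left
drive 6: place 17 GB, 5 GB left
Final drives: [12,19] [40] [44,6,12] [45,13] [34] [42,17] [43,10] [44,16] [42] [40].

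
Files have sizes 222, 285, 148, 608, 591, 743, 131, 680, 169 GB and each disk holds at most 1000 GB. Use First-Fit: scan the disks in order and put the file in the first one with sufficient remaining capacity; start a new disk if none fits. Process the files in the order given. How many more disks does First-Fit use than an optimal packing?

First-Fit: [222,285,148,131,169] [608] [591] [743] [680] → 5 disks.
Total size 3577 GB; any packing needs at least ⌈3577/1000⌉ = 4 disks.
An optimal packing achieves that bound: [743,222] [680,285] [608,169,148] [591,131] → 4 disks.
Excess: 5 − 4 = 1.

1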